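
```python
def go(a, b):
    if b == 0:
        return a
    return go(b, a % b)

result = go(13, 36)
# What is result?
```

go(13, 36) -> go(36, 13) -> go(13, 10) -> go(10, 3) -> go(3, 1) -> go(1, 0) -> 1

Answer: 1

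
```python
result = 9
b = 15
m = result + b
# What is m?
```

Trace:
`result = 9` → result = 9
`b = 15` → b = 15
`m = result + b` → m = 24
So m = 24

Answer: 24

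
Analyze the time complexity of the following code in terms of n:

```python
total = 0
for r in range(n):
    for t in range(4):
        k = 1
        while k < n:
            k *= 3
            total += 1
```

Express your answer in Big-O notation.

Each loop level contributes: n × 1 × log n. Multiplying the contributions gives O(n log n).

Answer: O(n log n)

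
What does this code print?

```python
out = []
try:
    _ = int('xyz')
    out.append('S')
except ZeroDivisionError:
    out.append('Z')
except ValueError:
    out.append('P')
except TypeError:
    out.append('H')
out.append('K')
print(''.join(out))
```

Execution trace: 'P' (except ValueError) → 'K' (after the try/except). Output: PK

Answer: PK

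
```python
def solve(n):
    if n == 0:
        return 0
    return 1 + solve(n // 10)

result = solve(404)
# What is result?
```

Count of digits of 404: 3

Answer: 3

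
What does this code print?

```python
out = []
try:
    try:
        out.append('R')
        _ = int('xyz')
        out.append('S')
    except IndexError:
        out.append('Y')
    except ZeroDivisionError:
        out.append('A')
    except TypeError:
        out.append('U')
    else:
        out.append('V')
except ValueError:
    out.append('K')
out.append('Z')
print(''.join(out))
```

Execution trace: 'R' (try body) → 'K' (outer except ValueError) → 'Z' (after the try/except). Output: RKZ

Answer: RKZ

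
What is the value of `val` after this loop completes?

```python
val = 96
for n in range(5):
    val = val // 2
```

Halve 5 times: 96 // 2^5 = 3
`val` takes the values: 96 → 48 → 24 → 12 → 6 → 3

Answer: 3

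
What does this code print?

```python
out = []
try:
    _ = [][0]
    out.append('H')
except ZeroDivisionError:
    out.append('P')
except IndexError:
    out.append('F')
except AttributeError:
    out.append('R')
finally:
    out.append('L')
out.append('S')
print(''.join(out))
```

Execution trace: 'F' (except IndexError) → 'L' (finally) → 'S' (after the try/except). Output: FLS

Answer: FLS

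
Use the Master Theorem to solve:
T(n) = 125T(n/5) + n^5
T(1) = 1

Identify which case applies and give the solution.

a=125, b=5, f(n)=n^5. log_5(125) = 3. Since c=5 > 3 and the regularity condition holds (125(n/5)^5 = (125/5^5)n^5 with 125/5^5 < 1), Case 3 applies: T(n) = Θ(f(n)) = O(n^5).

Answer: O(n^5) - Case 3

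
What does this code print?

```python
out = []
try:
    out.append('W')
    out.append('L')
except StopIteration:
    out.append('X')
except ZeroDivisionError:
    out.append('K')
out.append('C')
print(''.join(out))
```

Execution trace: 'W' (try body) → 'L' (try body, no exception) → 'C' (after the try/except). Output: WLC

Answer: WLC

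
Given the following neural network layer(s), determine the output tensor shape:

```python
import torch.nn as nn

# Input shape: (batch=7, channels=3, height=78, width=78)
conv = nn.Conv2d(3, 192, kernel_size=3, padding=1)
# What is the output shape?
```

Input: (7, 3, 78, 78) -> Output: (7, 192, 78, 78)

Answer: (7, 192, 78, 78)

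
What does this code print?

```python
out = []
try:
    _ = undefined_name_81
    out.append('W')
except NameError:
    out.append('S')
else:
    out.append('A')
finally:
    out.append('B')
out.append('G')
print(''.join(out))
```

Execution trace: 'S' (except NameError) → 'B' (finally) → 'G' (after the try/except). Output: SBG

Answer: SBG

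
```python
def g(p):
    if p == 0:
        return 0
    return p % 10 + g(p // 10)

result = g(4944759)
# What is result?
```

Sum of digits of 4944759: 9 + 5 + 7 + 4 + 4 + 9 + 4 = 42

Answer: 42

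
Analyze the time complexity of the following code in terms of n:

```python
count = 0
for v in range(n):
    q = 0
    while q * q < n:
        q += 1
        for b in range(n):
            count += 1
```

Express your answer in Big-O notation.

Each loop level contributes: n × √n × n. Multiplying the contributions gives O(n^2√n).

Answer: O(n^2√n)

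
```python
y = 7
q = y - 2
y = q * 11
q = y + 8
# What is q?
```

Trace:
`y = 7` → y = 7
`q = y - 2` → q = 5
`y = q * 11` → y = 55
`q = y + 8` → q = 63
So q = 63

Answer: 63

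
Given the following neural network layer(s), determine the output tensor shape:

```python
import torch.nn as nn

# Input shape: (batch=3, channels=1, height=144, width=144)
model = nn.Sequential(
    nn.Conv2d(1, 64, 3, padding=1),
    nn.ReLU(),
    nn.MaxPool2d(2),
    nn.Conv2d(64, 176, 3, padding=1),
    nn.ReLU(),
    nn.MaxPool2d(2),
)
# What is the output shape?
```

Input: (3, 1, 144, 144) -> after first Conv2d: (3, 64, 144, 144) -> after first MaxPool2d: (3, 64, 72, 72) -> after second Conv2d: (3, 176, 72, 72) -> Output: (3, 176, 36, 36)

Answer: (3, 176, 36, 36)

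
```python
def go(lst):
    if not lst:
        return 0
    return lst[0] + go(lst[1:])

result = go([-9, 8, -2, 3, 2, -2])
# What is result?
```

(-9) + 8 + (-2) + 3 + 2 + (-2) + 0 = 0

Answer: 0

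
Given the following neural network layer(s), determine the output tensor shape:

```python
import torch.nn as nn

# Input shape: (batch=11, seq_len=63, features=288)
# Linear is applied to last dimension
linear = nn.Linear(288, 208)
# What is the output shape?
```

Input: (11, 63, 288) -> Output: (11, 63, 208)

Answer: (11, 63, 208)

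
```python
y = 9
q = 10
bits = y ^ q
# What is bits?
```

Trace:
`y = 9` → y = 9
`q = 10` → q = 10
`bits = y ^ q` → bits = 3
So bits = 3

Answer: 3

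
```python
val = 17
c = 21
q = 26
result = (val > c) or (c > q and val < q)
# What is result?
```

Trace:
`val = 17` → val = 17
`c = 21` → c = 21
`q = 26` → q = 26
`result = (val > c) or (c > q and val < q)` → result = False
So result = False

Answer: False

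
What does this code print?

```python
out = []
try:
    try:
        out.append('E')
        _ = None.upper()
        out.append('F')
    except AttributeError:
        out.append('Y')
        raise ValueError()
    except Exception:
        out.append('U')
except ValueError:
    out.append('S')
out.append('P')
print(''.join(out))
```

Execution trace: 'E' (inner try body) → 'Y' (inner except AttributeError) → 'S' (outer except ValueError) → 'P' (after the try/except). Output: EYSP

Answer: EYSP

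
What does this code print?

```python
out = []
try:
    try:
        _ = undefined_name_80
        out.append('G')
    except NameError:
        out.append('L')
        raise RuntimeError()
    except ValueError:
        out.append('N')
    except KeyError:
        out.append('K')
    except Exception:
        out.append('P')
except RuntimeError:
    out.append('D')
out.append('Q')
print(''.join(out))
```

Execution trace: 'L' (inner except NameError) → 'D' (outer except RuntimeError) → 'Q' (after the try/except). Output: LDQ

Answer: LDQ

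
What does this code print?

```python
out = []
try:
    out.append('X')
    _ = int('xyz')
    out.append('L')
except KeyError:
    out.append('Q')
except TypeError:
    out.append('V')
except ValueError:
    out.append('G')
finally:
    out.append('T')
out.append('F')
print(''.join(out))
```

Execution trace: 'X' (try body) → 'G' (except ValueError) → 'T' (finally) → 'F' (after the try/except). Output: XGTF

Answer: XGTF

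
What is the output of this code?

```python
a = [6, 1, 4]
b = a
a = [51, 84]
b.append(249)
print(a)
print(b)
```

Key concept: rebinding vs mutation: a is rebound to a new list, b still points at the original.
Step by step:
`a = [6, 1, 4]` → a = [6, 1, 4]
`b = a` → b = [6, 1, 4] (same object as a)
`a = [51, 84]` → a = [51, 84]
`b.append(249)` → b = [6, 1, 4, 249]
`print(a)` → prints [51, 84]
`print(b)` → prints [6, 1, 4, 249]

Answer:
[51, 84]
[6, 1, 4, 249]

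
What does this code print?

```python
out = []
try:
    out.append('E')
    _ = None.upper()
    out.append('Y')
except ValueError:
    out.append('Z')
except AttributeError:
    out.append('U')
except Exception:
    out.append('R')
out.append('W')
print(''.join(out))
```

Execution trace: 'E' (try body) → 'U' (except AttributeError) → 'W' (after the try/except). Output: EUW

Answer: EUW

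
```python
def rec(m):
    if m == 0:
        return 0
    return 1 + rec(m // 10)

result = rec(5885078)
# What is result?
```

Count of digits of 5885078: 7

Answer: 7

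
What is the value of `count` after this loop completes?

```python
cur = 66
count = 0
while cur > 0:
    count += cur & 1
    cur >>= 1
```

Count set bits in 66 (binary: 0b1000010)
`count` takes the values: 0 → 1 → 2

Answer: 2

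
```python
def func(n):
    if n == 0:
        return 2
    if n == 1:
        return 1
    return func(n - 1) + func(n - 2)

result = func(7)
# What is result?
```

Build up from base cases: func(0)=2, func(1)=1, func(2)=3, func(3)=4, func(4)=7, func(5)=11, func(6)=18, ..., func(7)=29

Answer: 29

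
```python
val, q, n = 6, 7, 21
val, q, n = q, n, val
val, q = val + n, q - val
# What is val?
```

Trace:
`val, q, n = 6, 7, 21` → val = 6; q = 7; n = 21
`val, q, n = q, n, val` → val = 7; q = 21; n = 6
`val, q = val + n, q - val` → val = 13; q = 14
So val = 13

Answer: 13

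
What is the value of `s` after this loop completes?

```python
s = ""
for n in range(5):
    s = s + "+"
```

Repeat '+' 5 times
`s` takes the values: "" → "+" → "++" → "+++" → "++++" → "+++++"

Answer: "+++++"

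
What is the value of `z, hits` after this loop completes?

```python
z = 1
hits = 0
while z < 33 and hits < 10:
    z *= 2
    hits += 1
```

Double until >= 33 or 10 iterations
`z, hits` takes the values: (1, 0) → (2, 0) → (2, 1) → (4, 1) → (4, 2) → (8, 2) → (8, 3) → (16, 3) → (16, 4) → (32, 4) → (32, 5) → (64, 5) → (64, 6)

Answer: 64, 6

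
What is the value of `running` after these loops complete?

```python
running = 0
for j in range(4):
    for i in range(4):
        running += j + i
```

Sum of all j+i for j,i in 4x4
`running` takes the values: 0 → 1 → 3 → 6 → 7 → 9 → 12 → 16 → 18 → 21 → 25 → 30 → 33 → 37 → 42 → 48

Answer: 48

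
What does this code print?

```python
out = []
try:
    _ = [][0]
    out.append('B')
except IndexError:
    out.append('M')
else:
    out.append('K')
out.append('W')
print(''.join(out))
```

Execution trace: 'M' (except IndexError) → 'W' (after the try/except). Output: MW

Answer: MW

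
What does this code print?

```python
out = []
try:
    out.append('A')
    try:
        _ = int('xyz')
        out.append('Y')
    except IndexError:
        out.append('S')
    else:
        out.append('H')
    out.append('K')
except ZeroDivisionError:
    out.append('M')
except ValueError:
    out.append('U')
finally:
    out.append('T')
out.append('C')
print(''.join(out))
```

Execution trace: 'A' (try body) → 'U' (except ValueError) → 'T' (finally) → 'C' (after the try/except). Output: AUTC

Answer: AUTC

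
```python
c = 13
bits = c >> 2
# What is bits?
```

Trace:
`c = 13` → c = 13
`bits = c >> 2` → bits = 3
So bits = 3

Answer: 3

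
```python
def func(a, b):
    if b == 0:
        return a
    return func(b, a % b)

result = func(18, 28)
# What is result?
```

func(18, 28) -> func(28, 18) -> func(18, 10) -> func(10, 8) -> func(8, 2) -> func(2, 0) -> 2

Answer: 2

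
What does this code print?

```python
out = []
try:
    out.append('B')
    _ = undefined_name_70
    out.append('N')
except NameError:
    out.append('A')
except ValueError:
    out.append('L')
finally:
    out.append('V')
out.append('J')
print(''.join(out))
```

Execution trace: 'B' (try body) → 'A' (except NameError) → 'V' (finally) → 'J' (after the try/except). Output: BAVJ

Answer: BAVJ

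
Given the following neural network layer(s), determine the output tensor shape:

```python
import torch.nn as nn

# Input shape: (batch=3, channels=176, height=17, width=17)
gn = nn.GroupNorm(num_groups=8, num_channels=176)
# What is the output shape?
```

Input: (3, 176, 17, 17) -> Output: (3, 176, 17, 17)

Answer: (3, 176, 17, 17)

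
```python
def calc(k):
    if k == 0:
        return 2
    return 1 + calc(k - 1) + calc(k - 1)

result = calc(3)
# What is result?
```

calc(k) = 1 + 2·calc(k-1), calc(0)=2. Closed form: (2+1)·2^3 - 1 = 23.

Answer: 23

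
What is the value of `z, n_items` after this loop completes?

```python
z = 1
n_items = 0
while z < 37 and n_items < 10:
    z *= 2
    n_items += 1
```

Double until >= 37 or 10 iterations
`z, n_items` takes the values: (1, 0) → (2, 0) → (2, 1) → (4, 1) → (4, 2) → (8, 2) → (8, 3) → (16, 3) → (16, 4) → (32, 4) → (32, 5) → (64, 5) → (64, 6)

Answer: 64, 6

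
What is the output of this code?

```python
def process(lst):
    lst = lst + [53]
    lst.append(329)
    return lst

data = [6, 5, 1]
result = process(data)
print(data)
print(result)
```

Key concept: rebinding parameter vs mutation.
Step by step:
`data = [6, 5, 1]` → data = [6, 5, 1]
`result = process(data)` → result = [6, 5, 1, 53, 329]
`print(data)` → prints [6, 5, 1]
`print(result)` → prints [6, 5, 1, 53, 329]

Answer:
[6, 5, 1]
[6, 5, 1, 53, 329]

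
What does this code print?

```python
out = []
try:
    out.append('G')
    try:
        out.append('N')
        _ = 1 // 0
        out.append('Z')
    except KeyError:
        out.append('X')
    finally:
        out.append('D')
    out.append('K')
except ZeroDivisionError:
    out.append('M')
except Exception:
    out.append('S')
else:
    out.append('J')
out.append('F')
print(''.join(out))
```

Execution trace: 'G' (try body) → 'N' (inner try body) → 'D' (inner finally) → 'M' (except ZeroDivisionError) → 'F' (after the try/except). Output: GNDMF

Answer: GNDMF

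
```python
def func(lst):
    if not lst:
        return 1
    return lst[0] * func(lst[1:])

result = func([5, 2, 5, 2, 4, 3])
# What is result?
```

Product over [5, 2, 5, 2, 4, 3] = 5 * 2 * 5 * 2 * 4 * 3 = 1200

Answer: 1200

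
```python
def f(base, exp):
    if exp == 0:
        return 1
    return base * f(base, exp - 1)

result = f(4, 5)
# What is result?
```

f(4, 5) = 4 * 4 * 4 * 4 * 4 = 1024

Answer: 1024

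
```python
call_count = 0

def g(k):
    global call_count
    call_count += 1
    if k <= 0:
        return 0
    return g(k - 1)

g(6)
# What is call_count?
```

Linear recursion stepping by 1: 7 calls from k=6 down to ≤0.

Answer: 7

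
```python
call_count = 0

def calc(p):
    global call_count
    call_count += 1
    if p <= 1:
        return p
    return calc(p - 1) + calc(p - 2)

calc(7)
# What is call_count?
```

Calls(p) = 1 + Calls(p-1) + Calls(p-2); Calls(0)=Calls(1)=1. For p=7 this gives 41.

Answer: 41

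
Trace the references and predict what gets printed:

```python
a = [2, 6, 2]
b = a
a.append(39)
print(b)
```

Key concept: basic list aliasing.
Step by step:
`a = [2, 6, 2]` → a = [2, 6, 2]
`b = a` → b = [2, 6, 2] (same object as a)
`a.append(39)` → a = [2, 6, 2, 39] (same object as b); b = [2, 6, 2, 39] (same object as a)
`print(b)` → prints [2, 6, 2, 39]

Answer: [2, 6, 2, 39]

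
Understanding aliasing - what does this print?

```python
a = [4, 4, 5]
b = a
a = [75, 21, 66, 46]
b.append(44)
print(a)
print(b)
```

Key concept: rebinding vs mutation: a is rebound to a new list, b still points at the original.
Step by step:
`a = [4, 4, 5]` → a = [4, 4, 5]
`b = a` → b = [4, 4, 5] (same object as a)
`a = [75, 21, 66, 46]` → a = [75, 21, 66, 46]
`b.append(44)` → b = [4, 4, 5, 44]
`print(a)` → prints [75, 21, 66, 46]
`print(b)` → prints [4, 4, 5, 44]

Answer:
[75, 21, 66, 46]
[4, 4, 5, 44]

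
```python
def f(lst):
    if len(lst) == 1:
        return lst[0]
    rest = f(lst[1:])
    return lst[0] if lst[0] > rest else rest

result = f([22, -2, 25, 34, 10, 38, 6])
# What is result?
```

Recursive max over [22, -2, 25, 34, 10, 38, 6] = 38

Answer: 38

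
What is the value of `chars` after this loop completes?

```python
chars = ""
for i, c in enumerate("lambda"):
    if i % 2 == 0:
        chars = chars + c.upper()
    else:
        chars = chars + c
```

Uppercase even positions in 'lambda'
`chars` takes the values: "" → "L" → "La" → "LaM" → "LaMb" → "LaMbD" → "LaMbDa"

Answer: "LaMbDa"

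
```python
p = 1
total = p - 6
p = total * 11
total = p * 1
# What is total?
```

Trace:
`p = 1` → p = 1
`total = p - 6` → total = -5
`p = total * 11` → p = -55
`total = p * 1` → total = -55
So total = -55

Answer: -55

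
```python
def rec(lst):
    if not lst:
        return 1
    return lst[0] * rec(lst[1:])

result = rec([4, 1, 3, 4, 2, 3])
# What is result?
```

Product over [4, 1, 3, 4, 2, 3] = 4 * 1 * 3 * 4 * 2 * 3 = 288

Answer: 288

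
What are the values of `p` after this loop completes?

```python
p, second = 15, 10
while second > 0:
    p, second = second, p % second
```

GCD of 15 and 10
`p` takes the values: 15 → 10 → 5

Answer: 5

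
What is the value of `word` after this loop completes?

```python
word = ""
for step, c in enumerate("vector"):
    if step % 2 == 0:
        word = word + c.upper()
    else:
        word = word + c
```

Uppercase even positions in 'vector'
`word` takes the values: "" → "V" → "Ve" → "VeC" → "VeCt" → "VeCtO" → "VeCtOr"

Answer: "VeCtOr"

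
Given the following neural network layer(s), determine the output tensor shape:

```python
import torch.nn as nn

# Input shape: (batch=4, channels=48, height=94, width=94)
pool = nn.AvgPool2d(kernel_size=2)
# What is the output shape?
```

Input: (4, 48, 94, 94) -> Output: (4, 48, 47, 47)

Answer: (4, 48, 47, 47)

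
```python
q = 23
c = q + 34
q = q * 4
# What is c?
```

Trace:
`q = 23` → q = 23
`c = q + 34` → c = 57
`q = q * 4` → q = 92
So c = 57

Answer: 57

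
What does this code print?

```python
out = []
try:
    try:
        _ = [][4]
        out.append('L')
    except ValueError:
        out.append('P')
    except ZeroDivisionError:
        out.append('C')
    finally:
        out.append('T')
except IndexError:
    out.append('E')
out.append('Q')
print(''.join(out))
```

Execution trace: 'T' (finally) → 'E' (outer except IndexError) → 'Q' (after the try/except). Output: TEQ

Answer: TEQ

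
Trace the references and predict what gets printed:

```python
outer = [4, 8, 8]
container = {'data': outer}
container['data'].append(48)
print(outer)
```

Key concept: dict holds reference to list.
Step by step:
`outer = [4, 8, 8]` → outer = [4, 8, 8]
`container = {'data': outer}` → container = {'data': [4, 8, 8]}
`container['data'].append(48)` → outer = [4, 8, 8, 48]; container = {'data': [4, 8, 8, 48]}
`print(outer)` → prints [4, 8, 8, 48]

Answer: [4, 8, 8, 48]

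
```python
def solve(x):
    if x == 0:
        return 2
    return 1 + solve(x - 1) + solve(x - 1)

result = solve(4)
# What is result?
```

solve(x) = 1 + 2·solve(x-1), solve(0)=2. Closed form: (2+1)·2^4 - 1 = 47.

Answer: 47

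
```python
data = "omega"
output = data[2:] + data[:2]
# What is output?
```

Trace:
`data = "omega"` → data = 'omega'
`output = data[2:] + data[:2]` → output = 'egaom'
So output = 'egaom'

Answer: 'egaom'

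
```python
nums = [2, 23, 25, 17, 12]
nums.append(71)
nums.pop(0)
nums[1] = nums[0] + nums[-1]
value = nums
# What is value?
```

Trace:
`nums = [2, 23, 25, 17, 12]` → nums = [2, 23, 25, 17, 12]
`nums.append(71)` → nums = [2, 23, 25, 17, 12, 71]
`nums.pop(0)` → nums = [23, 25, 17, 12, 71]
`nums[1] = nums[0] + nums[-1]` → nums = [23, 94, 17, 12, 71]
`value = nums` → value = [23, 94, 17, 12, 71]
So value = [23, 94, 17, 12, 71]

Answer: [23, 94, 17, 12, 71]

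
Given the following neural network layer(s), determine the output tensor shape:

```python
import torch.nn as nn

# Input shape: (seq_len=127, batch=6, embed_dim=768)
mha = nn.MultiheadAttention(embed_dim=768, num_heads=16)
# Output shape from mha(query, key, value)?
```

Input: (127, 6, 768) -> Output: (127, 6, 768)

Answer: (127, 6, 768)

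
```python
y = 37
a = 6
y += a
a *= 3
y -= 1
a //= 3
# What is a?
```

Trace:
`y = 37` → y = 37
`a = 6` → a = 6
`y += a` → y = 43
`a *= 3` → a = 18
`y -= 1` → y = 42
`a //= 3` → a = 6
So a = 6

Answer: 6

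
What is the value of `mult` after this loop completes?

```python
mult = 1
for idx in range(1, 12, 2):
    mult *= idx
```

Product of 1, 3, 5, ... up to 11
`mult` takes the values: 1 → 3 → 15 → 105 → 945 → 10395

Answer: 10395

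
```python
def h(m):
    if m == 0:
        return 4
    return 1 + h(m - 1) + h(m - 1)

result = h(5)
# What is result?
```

h(m) = 1 + 2·h(m-1), h(0)=4. Closed form: (4+1)·2^5 - 1 = 159.

Answer: 159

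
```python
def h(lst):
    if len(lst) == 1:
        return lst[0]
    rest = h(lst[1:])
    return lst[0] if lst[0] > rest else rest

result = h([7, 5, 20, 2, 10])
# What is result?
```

Recursive max over [7, 5, 20, 2, 10] = 20

Answer: 20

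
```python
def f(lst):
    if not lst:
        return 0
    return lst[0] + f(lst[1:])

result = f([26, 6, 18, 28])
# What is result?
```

26 + 6 + 18 + 28 + 0 = 78

Answer: 78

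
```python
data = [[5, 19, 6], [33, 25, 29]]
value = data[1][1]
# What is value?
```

Trace:
`data = [[5, 19, 6], [33, 25, 29]]` → data = [[5, 19, 6], [33, 25, 29]]
`value = data[1][1]` → value = 25
So value = 25

Answer: 25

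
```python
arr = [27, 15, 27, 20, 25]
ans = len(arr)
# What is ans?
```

Trace:
`arr = [27, 15, 27, 20, 25]` → arr = [27, 15, 27, 20, 25]
`ans = len(arr)` → ans = 5
So ans = 5

Answer: 5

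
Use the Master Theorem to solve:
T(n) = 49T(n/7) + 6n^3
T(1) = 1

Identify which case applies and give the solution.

a=49, b=7, f(n)=6n^3. log_7(49) = 2. Since c=3 > 2 and the regularity condition holds (49(n/7)^3 = (49/7^3)n^3 with 49/7^3 < 1), Case 3 applies: T(n) = Θ(f(n)) = O(n^3).

Answer: O(n^3) - Case 3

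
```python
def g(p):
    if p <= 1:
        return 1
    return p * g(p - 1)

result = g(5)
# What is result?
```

g(5) = 5 * 4 * 3 * 2 * 1 = 120

Answer: 120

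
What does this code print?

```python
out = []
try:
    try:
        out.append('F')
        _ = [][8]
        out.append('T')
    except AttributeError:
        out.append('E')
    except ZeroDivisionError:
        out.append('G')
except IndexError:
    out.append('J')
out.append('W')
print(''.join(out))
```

Execution trace: 'F' (try body) → 'J' (outer except IndexError) → 'W' (after the try/except). Output: FJW

Answer: FJW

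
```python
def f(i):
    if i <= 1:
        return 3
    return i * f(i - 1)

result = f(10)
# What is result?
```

f(10) = 10 * 9 * 8 * 7 * 6 * 5 * 4 * 3 * 2 * 3 = 10886400

Answer: 10886400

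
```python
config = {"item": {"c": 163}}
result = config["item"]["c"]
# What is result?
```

Trace:
`config = {"item": {"c": 163}}` → config = {'item': {'c': 163}}
`result = config["item"]["c"]` → result = 163
So result = 163

Answer: 163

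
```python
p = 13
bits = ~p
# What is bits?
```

Trace:
`p = 13` → p = 13
`bits = ~p` → bits = -14
So bits = -14

Answer: -14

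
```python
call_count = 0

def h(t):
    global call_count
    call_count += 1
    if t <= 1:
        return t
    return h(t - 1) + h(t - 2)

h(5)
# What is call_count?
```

Calls(t) = 1 + Calls(t-1) + Calls(t-2); Calls(0)=Calls(1)=1. For t=5 this gives 15.

Answer: 15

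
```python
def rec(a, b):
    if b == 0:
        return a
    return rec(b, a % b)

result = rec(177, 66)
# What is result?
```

rec(177, 66) -> rec(66, 45) -> rec(45, 21) -> rec(21, 3) -> rec(3, 0) -> 3

Answer: 3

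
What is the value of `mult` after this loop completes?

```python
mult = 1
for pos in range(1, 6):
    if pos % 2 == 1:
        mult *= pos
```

Product of odd numbers 1 to 5
`mult` takes the values: 1 → 3 → 15

Answer: 15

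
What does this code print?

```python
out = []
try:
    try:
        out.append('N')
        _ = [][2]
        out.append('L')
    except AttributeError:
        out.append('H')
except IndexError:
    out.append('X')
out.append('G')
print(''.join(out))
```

Execution trace: 'N' (try body) → 'X' (outer except IndexError) → 'G' (after the try/except). Output: NXG

Answer: NXG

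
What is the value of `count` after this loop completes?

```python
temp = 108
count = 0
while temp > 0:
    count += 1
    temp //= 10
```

Count digits by repeated division by 10
`count` takes the values: 0 → 1 → 2 → 3

Answer: 3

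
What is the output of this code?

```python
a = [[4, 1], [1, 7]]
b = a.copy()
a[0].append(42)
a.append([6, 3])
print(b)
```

Key concept: shallow copy with nested lists.
Step by step:
`a = [[4, 1], [1, 7]]` → a = [[4, 1], [1, 7]]
`b = a.copy()` → b = [[4, 1], [1, 7]]
`a[0].append(42)` → a = [[4, 1, 42], [1, 7]]; b = [[4, 1, 42], [1, 7]]
`a.append([6, 3])` → a = [[4, 1, 42], [1, 7], [6, 3]]
`print(b)` → prints [[4, 1, 42], [1, 7]]

Answer: [[4, 1, 42], [1, 7]]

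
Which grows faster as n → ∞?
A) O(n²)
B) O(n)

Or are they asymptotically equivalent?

O(n²) vs O(n): Higher order terms dominate.

Answer: A) O(n²) grows faster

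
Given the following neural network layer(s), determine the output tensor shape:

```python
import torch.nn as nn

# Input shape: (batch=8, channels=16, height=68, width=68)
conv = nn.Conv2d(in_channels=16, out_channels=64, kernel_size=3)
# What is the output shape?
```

Input: (8, 16, 68, 68) -> Output: (8, 64, 66, 66)

Answer: (8, 64, 66, 66)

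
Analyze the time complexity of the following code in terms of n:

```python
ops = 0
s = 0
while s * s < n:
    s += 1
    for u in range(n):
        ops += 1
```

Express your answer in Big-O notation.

Each loop level contributes: √n × n. Multiplying the contributions gives O(n√n).

Answer: O(n√n)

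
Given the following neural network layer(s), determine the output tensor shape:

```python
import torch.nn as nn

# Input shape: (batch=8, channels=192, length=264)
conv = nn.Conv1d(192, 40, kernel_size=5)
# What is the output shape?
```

Input: (8, 192, 264) -> Output: (8, 40, 260)

Answer: (8, 40, 260)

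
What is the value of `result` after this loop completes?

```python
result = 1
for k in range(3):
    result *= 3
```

3^3 = 27
`result` takes the values: 1 → 3 → 9 → 27

Answer: 27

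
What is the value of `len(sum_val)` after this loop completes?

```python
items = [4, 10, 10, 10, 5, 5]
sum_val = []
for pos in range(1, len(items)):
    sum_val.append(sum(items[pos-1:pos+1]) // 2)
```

Number of 2-element averages
`sum_val` takes the values: [] → [7] → [7, 10] → [7, 10, 10] → [7, 10, 10, 7] → [7, 10, 10, 7, 5]
So `len(sum_val)` = 5

Answer: 5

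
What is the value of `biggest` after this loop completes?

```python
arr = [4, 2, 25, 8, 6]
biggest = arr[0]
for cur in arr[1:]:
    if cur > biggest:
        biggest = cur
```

Maximum of [4, 2, 25, 8, 6]
`biggest` takes the values: 4 → 25

Answer: 25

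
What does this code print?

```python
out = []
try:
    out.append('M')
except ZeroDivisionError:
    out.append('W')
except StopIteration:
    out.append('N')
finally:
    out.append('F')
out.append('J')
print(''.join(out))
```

Execution trace: 'M' (try body, no exception) → 'F' (finally) → 'J' (after the try/except). Output: MFJ

Answer: MFJ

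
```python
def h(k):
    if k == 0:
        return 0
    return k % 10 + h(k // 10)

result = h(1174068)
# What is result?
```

Sum of digits of 1174068: 8 + 6 + 0 + 4 + 7 + 1 + 1 = 27

Answer: 27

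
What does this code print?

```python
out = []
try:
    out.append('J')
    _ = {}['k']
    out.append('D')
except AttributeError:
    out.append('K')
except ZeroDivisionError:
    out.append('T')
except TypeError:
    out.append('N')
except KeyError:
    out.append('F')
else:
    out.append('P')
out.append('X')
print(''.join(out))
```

Execution trace: 'J' (try body) → 'F' (except KeyError) → 'X' (after the try/except). Output: JFX

Answer: JFX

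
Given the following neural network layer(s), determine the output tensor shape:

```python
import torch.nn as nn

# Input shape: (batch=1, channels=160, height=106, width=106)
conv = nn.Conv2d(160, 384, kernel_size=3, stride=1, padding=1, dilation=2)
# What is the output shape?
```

Input: (1, 160, 106, 106) -> Output: (1, 384, 104, 104)

Answer: (1, 384, 104, 104)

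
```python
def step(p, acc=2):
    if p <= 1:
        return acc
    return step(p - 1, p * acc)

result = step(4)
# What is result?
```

Accumulator trace (n, acc): (4, 2) -> (3, 8) -> (2, 24) -> (1, 48) -> return 48

Answer: 48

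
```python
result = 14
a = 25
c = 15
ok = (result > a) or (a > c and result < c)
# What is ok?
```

Trace:
`result = 14` → result = 14
`a = 25` → a = 25
`c = 15` → c = 15
`ok = (result > a) or (a > c and result < c)` → ok = True
So ok = True

Answer: True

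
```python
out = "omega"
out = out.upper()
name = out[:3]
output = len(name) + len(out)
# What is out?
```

Trace:
`out = "omega"` → out = 'omega'
`out = out.upper()` → out = 'OMEGA'
`name = out[:3]` → name = 'OME'
`output = len(name) + len(out)` → output = 8
So out = 'OMEGA'

Answer: 'OMEGA'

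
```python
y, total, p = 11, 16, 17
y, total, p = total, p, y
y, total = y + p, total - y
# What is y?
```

Trace:
`y, total, p = 11, 16, 17` → y = 11; total = 16; p = 17
`y, total, p = total, p, y` → y = 16; total = 17; p = 11
`y, total = y + p, total - y` → y = 27; total = 1
So y = 27

Answer: 27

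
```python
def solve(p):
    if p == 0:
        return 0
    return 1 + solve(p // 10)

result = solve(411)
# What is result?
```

Count of digits of 411: 3

Answer: 3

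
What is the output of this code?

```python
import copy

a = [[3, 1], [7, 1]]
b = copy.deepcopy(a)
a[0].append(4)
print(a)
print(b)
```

Key concept: deep copy is fully independent.
Step by step:
`a = [[3, 1], [7, 1]]` → a = [[3, 1], [7, 1]]
`b = copy.deepcopy(a)` → b = [[3, 1], [7, 1]]
`a[0].append(4)` → a = [[3, 1, 4], [7, 1]]
`print(a)` → prints [[3, 1, 4], [7, 1]]
`print(b)` → prints [[3, 1], [7, 1]]

Answer:
[[3, 1, 4], [7, 1]]
[[3, 1], [7, 1]]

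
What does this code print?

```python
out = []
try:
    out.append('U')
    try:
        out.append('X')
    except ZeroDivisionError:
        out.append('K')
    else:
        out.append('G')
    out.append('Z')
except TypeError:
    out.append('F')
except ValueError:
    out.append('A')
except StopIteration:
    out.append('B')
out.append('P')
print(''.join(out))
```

Execution trace: 'U' (try body) → 'X' (inner try body, no exception) → 'G' (inner else) → 'Z' (try body, no exception) → 'P' (after the try/except). Output: UXGZP

Answer: UXGZP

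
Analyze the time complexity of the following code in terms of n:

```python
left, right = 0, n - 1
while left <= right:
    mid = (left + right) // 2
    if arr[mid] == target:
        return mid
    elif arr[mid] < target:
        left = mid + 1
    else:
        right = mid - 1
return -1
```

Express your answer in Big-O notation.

This is Binary search in a sorted array. Time complexity: O(log n).

Answer: O(log n)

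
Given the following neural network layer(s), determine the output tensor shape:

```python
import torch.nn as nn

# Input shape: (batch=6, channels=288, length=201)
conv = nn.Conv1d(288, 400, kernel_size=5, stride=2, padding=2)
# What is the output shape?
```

Input: (6, 288, 201) -> Output: (6, 400, 101)

Answer: (6, 400, 101)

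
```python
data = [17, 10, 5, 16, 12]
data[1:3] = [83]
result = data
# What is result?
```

Trace:
`data = [17, 10, 5, 16, 12]` → data = [17, 10, 5, 16, 12]
`data[1:3] = [83]` → data = [17, 83, 16, 12]
`result = data` → result = [17, 83, 16, 12]
So result = [17, 83, 16, 12]

Answer: [17, 83, 16, 12]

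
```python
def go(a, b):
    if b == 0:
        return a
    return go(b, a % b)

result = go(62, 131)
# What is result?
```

go(62, 131) -> go(131, 62) -> go(62, 7) -> go(7, 6) -> go(6, 1) -> go(1, 0) -> 1

Answer: 1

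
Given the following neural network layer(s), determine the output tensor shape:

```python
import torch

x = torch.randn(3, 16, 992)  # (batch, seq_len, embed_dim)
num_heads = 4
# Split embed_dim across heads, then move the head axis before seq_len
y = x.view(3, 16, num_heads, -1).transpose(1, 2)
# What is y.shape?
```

Input: (3, 16, 992) -> head_dim = 992 // 4 = 248; after view: (3, 16, 4, 248) -> after transpose(1, 2): (3, 4, 16, 248) -> Output: (3, 4, 16, 248)

Answer: (3, 4, 16, 248)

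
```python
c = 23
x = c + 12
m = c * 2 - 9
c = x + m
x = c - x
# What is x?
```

Trace:
`c = 23` → c = 23
`x = c + 12` → x = 35
`m = c * 2 - 9` → m = 37
`c = x + m` → c = 72
`x = c - x` → x = 37
So x = 37

Answer: 37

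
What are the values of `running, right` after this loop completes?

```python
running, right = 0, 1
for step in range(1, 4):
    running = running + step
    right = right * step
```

Sum and factorial of 1 to 3
`running, right` takes the values: (0, 1) → (1, 1) → (3, 1) → (3, 2) → (6, 2) → (6, 6)

Answer: 6, 6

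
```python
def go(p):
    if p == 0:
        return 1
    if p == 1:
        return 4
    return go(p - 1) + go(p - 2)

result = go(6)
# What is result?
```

Build up from base cases: go(0)=1, go(1)=4, go(2)=5, go(3)=9, go(4)=14, go(5)=23, go(6)=37

Answer: 37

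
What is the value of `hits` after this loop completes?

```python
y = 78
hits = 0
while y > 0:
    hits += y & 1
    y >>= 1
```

Count set bits in 78 (binary: 0b1001110)
`hits` takes the values: 0 → 1 → 2 → 3 → 4

Answer: 4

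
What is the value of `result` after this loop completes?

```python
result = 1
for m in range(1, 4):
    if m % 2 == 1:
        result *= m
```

Product of odd numbers 1 to 3
`result` takes the values: 1 → 3

Answer: 3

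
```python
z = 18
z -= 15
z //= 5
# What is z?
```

Trace:
`z = 18` → z = 18
`z -= 15` → z = 3
`z //= 5` → z = 0
So z = 0

Answer: 0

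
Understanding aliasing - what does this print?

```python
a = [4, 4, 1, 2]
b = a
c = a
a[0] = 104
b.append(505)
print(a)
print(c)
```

Key concept: multiple aliases.
Step by step:
`a = [4, 4, 1, 2]` → a = [4, 4, 1, 2]
`b = a` → b = [4, 4, 1, 2] (same object as a)
`c = a` → c = [4, 4, 1, 2] (same object as a, b)
`a[0] = 104` → a = [104, 4, 1, 2] (same object as b, c); b = [104, 4, 1, 2] (same object as a, c); c = [104, 4, 1, 2] (same object as a, b)
`b.append(505)` → a = [104, 4, 1, 2, 505] (same object as b, c); b = [104, 4, 1, 2, 505] (same object as a, c); c = [104, 4, 1, 2, 505] (same object as a, b)
`print(a)` → prints [104, 4, 1, 2, 505]
`print(c)` → prints [104, 4, 1, 2, 505]

Answer:
[104, 4, 1, 2, 505]
[104, 4, 1, 2, 505]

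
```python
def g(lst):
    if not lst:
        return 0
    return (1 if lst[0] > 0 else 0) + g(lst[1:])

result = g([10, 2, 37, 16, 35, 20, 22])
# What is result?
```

Count of positive elements in [10, 2, 37, 16, 35, 20, 22] = 7

Answer: 7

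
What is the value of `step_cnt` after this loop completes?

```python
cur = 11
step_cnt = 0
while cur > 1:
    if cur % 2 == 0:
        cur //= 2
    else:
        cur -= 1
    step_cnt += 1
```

Steps to reduce 11 to 1
`step_cnt` takes the values: 0 → 1 → 2 → 3 → 4 → 5

Answer: 5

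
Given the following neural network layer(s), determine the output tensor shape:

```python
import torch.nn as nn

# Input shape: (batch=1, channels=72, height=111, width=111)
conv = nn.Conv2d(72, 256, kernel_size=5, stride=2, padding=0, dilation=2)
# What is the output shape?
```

Input: (1, 72, 111, 111) -> Output: (1, 256, 52, 52)

Answer: (1, 256, 52, 52)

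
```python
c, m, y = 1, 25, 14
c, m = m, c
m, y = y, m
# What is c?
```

Trace:
`c, m, y = 1, 25, 14` → c = 1; m = 25; y = 14
`c, m = m, c` → c = 25; m = 1
`m, y = y, m` → m = 14; y = 1
So c = 25

Answer: 25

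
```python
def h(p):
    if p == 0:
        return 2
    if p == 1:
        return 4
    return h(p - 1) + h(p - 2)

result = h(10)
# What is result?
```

Build up from base cases: h(0)=2, h(1)=4, h(2)=6, h(3)=10, h(4)=16, h(5)=26, h(6)=42, ..., h(10)=288

Answer: 288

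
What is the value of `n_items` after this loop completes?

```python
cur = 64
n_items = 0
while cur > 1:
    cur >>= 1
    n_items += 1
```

Count right shifts until 1
`n_items` takes the values: 0 → 1 → 2 → 3 → 4 → 5 → 6

Answer: 6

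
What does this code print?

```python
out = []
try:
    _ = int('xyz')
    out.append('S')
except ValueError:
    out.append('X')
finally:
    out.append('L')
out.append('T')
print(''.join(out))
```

Execution trace: 'X' (except ValueError) → 'L' (finally) → 'T' (after the try/except). Output: XLT

Answer: XLT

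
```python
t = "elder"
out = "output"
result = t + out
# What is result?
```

Trace:
`t = "elder"` → t = 'elder'
`out = "output"` → out = 'output'
`result = t + out` → result = 'elderoutput'
So result = 'elderoutput'

Answer: 'elderoutput'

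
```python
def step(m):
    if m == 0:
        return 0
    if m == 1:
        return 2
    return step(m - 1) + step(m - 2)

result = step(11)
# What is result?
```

Build up from base cases: step(0)=0, step(1)=2, step(2)=2, step(3)=4, step(4)=6, step(5)=10, step(6)=16, ..., step(11)=178

Answer: 178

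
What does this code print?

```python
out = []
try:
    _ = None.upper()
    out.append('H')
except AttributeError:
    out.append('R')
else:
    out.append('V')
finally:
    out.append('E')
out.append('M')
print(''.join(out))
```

Execution trace: 'R' (except AttributeError) → 'E' (finally) → 'M' (after the try/except). Output: REM

Answer: REM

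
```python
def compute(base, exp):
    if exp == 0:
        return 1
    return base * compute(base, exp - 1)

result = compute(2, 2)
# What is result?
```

compute(2, 2) = 2 * 2 = 4

Answer: 4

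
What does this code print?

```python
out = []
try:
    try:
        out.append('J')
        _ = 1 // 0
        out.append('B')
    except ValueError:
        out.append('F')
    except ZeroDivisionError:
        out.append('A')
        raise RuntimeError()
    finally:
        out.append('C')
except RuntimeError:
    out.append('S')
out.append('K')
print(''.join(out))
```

Execution trace: 'J' (inner try body) → 'A' (inner except ZeroDivisionError) → 'C' (inner finally) → 'S' (outer except RuntimeError) → 'K' (after the try/except). Output: JACSK

Answer: JACSK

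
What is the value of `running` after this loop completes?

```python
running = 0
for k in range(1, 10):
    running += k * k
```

Sum of squares 1² to 9² = 285
`running` takes the values: 0 → 1 → 5 → 14 → 30 → 55 → 91 → 140 → 204 → 285

Answer: 285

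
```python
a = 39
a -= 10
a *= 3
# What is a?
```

Trace:
`a = 39` → a = 39
`a -= 10` → a = 29
`a *= 3` → a = 87
So a = 87

Answer: 87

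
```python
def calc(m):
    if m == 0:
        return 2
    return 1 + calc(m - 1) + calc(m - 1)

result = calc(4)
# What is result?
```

calc(m) = 1 + 2·calc(m-1), calc(0)=2. Closed form: (2+1)·2^4 - 1 = 47.

Answer: 47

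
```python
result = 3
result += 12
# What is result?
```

Trace:
`result = 3` → result = 3
`result += 12` → result = 15
So result = 15

Answer: 15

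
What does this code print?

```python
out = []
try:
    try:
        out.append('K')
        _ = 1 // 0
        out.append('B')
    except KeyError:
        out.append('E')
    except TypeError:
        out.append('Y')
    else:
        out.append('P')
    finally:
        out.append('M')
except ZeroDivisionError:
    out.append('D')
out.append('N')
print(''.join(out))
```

Execution trace: 'K' (inner try body) → 'M' (inner finally) → 'D' (outer except ZeroDivisionError) → 'N' (after the try/except). Output: KMDN

Answer: KMDN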